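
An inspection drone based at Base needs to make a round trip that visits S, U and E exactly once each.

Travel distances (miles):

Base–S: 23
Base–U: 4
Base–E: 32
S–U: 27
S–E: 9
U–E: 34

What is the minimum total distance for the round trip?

Base - S - U - E - Base: 23+27+34+32 = 116
Base - S - E - U - Base: 23+9+34+4 = 70
Base - U - S - E - Base: 4+27+9+32 = 72
The minimum is 70.
One optimal route: Base → S → E → U → Base (or its reverse).

Minimum total distance: 70 miles.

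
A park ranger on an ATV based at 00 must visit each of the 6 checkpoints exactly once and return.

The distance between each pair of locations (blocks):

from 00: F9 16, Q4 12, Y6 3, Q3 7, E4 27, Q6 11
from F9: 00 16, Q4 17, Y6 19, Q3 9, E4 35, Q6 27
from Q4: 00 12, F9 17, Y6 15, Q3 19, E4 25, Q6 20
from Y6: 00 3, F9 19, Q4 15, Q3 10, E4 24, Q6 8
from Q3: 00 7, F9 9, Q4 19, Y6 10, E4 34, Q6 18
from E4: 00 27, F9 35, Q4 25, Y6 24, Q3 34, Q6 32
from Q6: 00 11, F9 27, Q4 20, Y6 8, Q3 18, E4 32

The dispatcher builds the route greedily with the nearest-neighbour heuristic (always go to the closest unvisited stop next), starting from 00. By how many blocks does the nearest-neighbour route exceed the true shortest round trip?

From 00: Y6=3, Q3=7, Q6=11, Q4=12, F9=16, E4=27 → choose Y6 (3).
From Y6: Q6=8, Q3=10, Q4=15, F9=19, E4=24 → choose Q6 (8).
From Q6: Q3=18, Q4=20, F9=27, E4=32 → choose Q3 (18).
From Q3: F9=9, Q4=19, E4=34 → choose F9 (9).
From F9: Q4=17, E4=35 → choose Q4 (17).
From Q4: E4=25 → choose E4 (25).
NN route 00 → Y6 → Q6 → Q3 → F9 → Q4 → E4 → 00 costs 107.
Optimal: 00 → Y6 → Q6 → E4 → Q4 → F9 → Q3 → 00 costs 101 (by enumerating all 360 distinct tours).
Excess = 107 − 101 = 6.

The nearest-neighbour route is 6 blocks longer than optimal.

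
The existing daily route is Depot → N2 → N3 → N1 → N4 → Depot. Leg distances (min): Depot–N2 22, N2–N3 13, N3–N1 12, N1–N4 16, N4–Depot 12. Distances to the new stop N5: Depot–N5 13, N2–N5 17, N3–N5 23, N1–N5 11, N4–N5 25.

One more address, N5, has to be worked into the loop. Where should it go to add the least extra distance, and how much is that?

Insertion cost between consecutive stops i–j is d(i,N5) + d(N5,j) − d(i,j):
  between Depot and N2: 13 + 17 − 22 = 8
  between N2 and N3: 17 + 23 − 13 = 27
  between N3 and N1: 23 + 11 − 12 = 22
  between N1 and N4: 11 + 25 − 16 = 20
  between N4 and Depot: 25 + 13 − 12 = 26
Cheapest insertion is between Depot and N2, adding 8.
New total = 75 + 8 = 83.

+8 min — insert N5 between Depot and N2.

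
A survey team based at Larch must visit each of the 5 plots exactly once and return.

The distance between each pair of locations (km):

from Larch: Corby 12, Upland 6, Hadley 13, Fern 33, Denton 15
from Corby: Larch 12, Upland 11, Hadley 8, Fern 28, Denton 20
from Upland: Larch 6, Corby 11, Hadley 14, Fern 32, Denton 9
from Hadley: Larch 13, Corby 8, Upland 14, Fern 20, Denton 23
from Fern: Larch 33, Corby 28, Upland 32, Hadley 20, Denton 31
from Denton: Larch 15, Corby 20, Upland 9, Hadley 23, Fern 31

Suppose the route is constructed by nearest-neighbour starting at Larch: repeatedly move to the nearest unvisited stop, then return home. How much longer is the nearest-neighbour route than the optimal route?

The nearest-neighbour route is 10 km longer than optimal.

Larch: Upland=6, Corby=12, Hadley=13, Denton=15, Fern=33 ⇒ Upland
Upland: Denton=9, Corby=11, Hadley=14, Fern=32 ⇒ Denton
Denton: Corby=20, Hadley=23, Fern=31 ⇒ Corby
Corby: Hadley=8, Fern=28 ⇒ Hadley
Hadley: Fern=20 ⇒ Fern
NN route Larch → Upland → Denton → Corby → Hadley → Fern → Larch costs 96.
Optimal: Larch → Corby → Hadley → Fern → Denton → Upland → Larch costs 86 (by enumerating all 60 distinct tours).
Excess = 96 − 86 = 10.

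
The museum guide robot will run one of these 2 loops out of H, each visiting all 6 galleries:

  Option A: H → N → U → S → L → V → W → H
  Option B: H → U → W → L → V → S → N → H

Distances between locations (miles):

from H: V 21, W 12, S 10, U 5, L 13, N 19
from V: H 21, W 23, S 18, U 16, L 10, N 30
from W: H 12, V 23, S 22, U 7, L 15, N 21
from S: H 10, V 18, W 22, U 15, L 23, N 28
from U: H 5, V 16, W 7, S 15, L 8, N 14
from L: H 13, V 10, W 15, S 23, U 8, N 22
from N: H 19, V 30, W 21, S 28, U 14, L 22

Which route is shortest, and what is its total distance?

Option A: 19 + 14 + 15 + 23 + 10 + 23 + 12 = 116
Option B: 5 + 7 + 15 + 10 + 18 + 28 + 19 = 102

Shortest is Option B, total 102 miles.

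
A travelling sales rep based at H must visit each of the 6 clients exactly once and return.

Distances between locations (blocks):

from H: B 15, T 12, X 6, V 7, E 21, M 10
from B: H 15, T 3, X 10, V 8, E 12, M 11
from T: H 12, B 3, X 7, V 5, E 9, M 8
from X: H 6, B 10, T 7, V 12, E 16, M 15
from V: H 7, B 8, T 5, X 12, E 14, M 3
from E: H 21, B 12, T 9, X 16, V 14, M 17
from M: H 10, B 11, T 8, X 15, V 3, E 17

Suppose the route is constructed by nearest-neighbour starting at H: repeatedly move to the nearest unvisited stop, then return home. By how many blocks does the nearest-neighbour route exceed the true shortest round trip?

From H: X=6, V=7, M=10, T=12, B=15, E=21 → choose X (6).
From X: T=7, B=10, V=12, M=15, E=16 → choose T (7).
From T: B=3, V=5, M=8, E=9 → choose B (3).
From B: V=8, M=11, E=12 → choose V (8).
From V: M=3, E=14 → choose M (3).
From M: E=17 → choose E (17).
NN route H → X → T → B → V → M → E → H costs 65.
Optimal: H → X → B → T → E → V → M → H costs 55 (by enumerating all 360 distinct tours).
Excess = 65 − 55 = 10.

The nearest-neighbour route is 10 blocks longer than optimal.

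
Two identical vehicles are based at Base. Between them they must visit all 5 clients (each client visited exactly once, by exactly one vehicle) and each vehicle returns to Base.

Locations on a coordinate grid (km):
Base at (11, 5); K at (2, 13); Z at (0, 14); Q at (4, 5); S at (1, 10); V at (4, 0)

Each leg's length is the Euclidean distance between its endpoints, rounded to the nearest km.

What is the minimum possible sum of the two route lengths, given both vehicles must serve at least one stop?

Check every non-empty split of the stops between the two vehicles; for each half take its own optimal tour:
  {K} + {Z, Q, S, V}: 24 + 38 = 62
  {Z} + {K, Q, S, V}: 28 + 35 = 63
  {K, Z} + {Q, S, V}: 28 + 31 = 59
  {Q} + {K, Z, S, V}: 14 + 37 = 51
  {K, Q} + {Z, S, V}: 27 + 37 = 64
  {Z, Q} + {K, S, V}: 31 + 34 = 65
  … (15 splits in total)
  {K, Z, Q, S} + {V}: 31 + 18 = 49  ← best
Best: vehicle 1 Base → K → Z → S → Q → Base = 31; vehicle 2 Base → V → Base = 18; combined 49.

Minimum combined distance: 49 km.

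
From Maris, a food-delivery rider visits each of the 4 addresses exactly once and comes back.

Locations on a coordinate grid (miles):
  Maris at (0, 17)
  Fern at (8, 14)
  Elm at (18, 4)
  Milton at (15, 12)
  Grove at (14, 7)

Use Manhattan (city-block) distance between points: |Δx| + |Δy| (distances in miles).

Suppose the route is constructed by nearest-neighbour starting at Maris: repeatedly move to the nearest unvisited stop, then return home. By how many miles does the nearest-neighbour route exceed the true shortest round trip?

Maris: Fern=11, Milton=20, Grove=24, Elm=31 ⇒ Fern
Fern: Milton=9, Grove=13, Elm=20 ⇒ Milton
Milton: Grove=6, Elm=11 ⇒ Grove
Grove: Elm=7 ⇒ Elm
NN route Maris → Fern → Milton → Grove → Elm → Maris costs 64.
Optimal: Maris → Fern → Milton → Elm → Grove → Maris costs 62 (by enumerating all 12 distinct tours).
Excess = 64 − 62 = 2.

The nearest-neighbour route is 2 miles longer than optimal.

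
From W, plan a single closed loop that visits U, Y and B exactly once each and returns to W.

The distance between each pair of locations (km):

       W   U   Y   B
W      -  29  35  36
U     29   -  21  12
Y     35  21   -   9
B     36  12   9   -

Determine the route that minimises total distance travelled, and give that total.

85 km — the shortest possible round trip.

With 3 stops there are 3!/2 = 3 distinct round trips (a route and its reverse cost the same).
W → U → Y → B → W: 29+21+9+36 = 95
W → U → B → Y → W: 29+12+9+35 = 85
W → Y → U → B → W: 35+21+12+36 = 104
The minimum is 85.
One optimal route: W → U → B → Y → W (or its reverse).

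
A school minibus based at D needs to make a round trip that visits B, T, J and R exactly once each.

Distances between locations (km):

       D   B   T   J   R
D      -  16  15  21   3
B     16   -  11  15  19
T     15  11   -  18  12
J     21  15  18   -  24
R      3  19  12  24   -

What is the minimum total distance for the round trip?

D→B→T→J→R→D: 16+11+18+24+3 = 72
D→B→T→R→J→D: 16+11+12+24+21 = 84
D→B→J→T→R→D: 16+15+18+12+3 = 64
D→B→J→R→T→D: 16+15+24+12+15 = 82
D→B→R→T→J→D: 16+19+12+18+21 = 86
D→B→R→J→T→D: 16+19+24+18+15 = 92
D→T→B→J→R→D: 15+11+15+24+3 = 68
D→T→B→R→J→D: 15+11+19+24+21 = 90
D→T→J→B→R→D: 15+18+15+19+3 = 70
D→T→R→B→J→D: 15+12+19+15+21 = 82
D→J→B→T→R→D: 21+15+11+12+3 = 62
D→J→T→B→R→D: 21+18+11+19+3 = 72
The minimum is 62.
One optimal route: D → J → B → T → R → D (or its reverse).

62 km — the shortest possible round trip.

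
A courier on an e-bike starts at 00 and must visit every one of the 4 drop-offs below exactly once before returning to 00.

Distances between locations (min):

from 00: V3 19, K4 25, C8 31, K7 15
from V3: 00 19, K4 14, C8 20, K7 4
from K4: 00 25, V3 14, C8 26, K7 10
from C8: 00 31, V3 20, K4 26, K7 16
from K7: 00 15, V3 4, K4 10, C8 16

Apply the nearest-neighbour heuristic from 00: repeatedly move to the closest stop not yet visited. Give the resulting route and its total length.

Nearest-neighbour total = 90 min; route 00 → K7 → V3 → K4 → C8 → 00.

At 00 the remaining stops are K7 15, V3 19, K4 25, C8 31; go to K7.
At K7 the remaining stops are V3 4, K4 10, C8 16; go to V3.
At V3 the remaining stops are K4 14, C8 20; go to K4.
At K4 the remaining stops are C8 26; go to C8.
Return C8→00: 31.
Total = 15 + 4 + 14 + 26 + 31 = 90.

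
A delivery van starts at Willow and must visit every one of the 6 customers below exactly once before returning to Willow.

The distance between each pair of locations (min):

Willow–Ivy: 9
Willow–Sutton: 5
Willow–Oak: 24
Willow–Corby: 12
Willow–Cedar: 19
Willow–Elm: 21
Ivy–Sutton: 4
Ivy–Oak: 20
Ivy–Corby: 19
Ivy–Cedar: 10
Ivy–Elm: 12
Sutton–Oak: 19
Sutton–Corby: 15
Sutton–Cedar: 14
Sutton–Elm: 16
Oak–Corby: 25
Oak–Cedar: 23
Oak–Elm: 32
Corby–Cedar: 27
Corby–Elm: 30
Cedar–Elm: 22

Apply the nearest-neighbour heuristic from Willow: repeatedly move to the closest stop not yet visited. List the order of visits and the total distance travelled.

120 min along Willow → Sutton → Ivy → Cedar → Elm → Corby → Oak → Willow.

Willow → [Sutton:5 / Ivy:9 / Corby:12 / Cedar:19 / Elm:21 / Oak:24] → Sutton (5)
Sutton → [Ivy:4 / Cedar:14 / Corby:15 / Elm:16 / Oak:19] → Ivy (4)
Ivy → [Cedar:10 / Elm:12 / Corby:19 / Oak:20] → Cedar (10)
Cedar → [Elm:22 / Oak:23 / Corby:27] → Elm (22)
Elm → [Corby:30 / Oak:32] → Corby (30)
Corby → [Oak:25] → Oak (25)
Return Oak→Willow: 24.
Total = 5 + 4 + 10 + 22 + 30 + 25 + 24 = 120.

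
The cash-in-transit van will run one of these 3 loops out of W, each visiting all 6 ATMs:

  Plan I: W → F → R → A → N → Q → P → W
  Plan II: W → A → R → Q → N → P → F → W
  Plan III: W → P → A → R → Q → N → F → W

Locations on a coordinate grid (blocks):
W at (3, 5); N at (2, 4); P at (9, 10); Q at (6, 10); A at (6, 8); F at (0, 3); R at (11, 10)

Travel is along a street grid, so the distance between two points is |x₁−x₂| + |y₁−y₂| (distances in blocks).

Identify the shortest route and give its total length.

Plan I: 5 + 18 + 7 + 8 + 10 + 3 + 11 = 62
Plan II: 6 + 7 + 5 + 10 + 13 + 16 + 5 = 62
Plan III: 11 + 5 + 7 + 5 + 10 + 3 + 5 = 46

Shortest is Plan III, total 46 blocks.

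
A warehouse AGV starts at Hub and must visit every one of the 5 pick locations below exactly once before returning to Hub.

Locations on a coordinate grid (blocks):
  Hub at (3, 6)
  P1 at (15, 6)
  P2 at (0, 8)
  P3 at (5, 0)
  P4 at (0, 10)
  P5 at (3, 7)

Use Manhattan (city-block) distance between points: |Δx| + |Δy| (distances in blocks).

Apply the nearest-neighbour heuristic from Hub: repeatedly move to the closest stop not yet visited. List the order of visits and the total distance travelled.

At Hub the remaining stops are P5 1, P2 5, P4 7, P3 8, P1 12; go to P5.
At P5 the remaining stops are P2 4, P4 6, P3 9, P1 13; go to P2.
At P2 the remaining stops are P4 2, P3 13, P1 17; go to P4.
At P4 the remaining stops are P3 15, P1 19; go to P3.
At P3 the remaining stops are P1 16; go to P1.
Return P1→Hub: 12.
Total = 1 + 4 + 2 + 15 + 16 + 12 = 50.

50 blocks along Hub → P5 → P2 → P4 → P3 → P1 → Hub.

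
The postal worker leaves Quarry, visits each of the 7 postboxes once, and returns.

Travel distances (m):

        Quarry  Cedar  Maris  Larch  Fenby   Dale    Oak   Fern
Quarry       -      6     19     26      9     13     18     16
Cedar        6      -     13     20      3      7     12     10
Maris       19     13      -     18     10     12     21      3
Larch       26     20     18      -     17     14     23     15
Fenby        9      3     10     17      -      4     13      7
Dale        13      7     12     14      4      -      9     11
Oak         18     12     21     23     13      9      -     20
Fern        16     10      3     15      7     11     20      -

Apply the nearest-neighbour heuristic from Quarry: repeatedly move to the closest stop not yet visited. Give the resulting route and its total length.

From Quarry: distances to unvisited — Cedar=6, Fenby=9, Dale=13, Fern=16, Oak=18, Maris=19, Larch=26. Nearest is Cedar (6).
From Cedar: distances to unvisited — Fenby=3, Dale=7, Fern=10, Oak=12, Maris=13, Larch=20. Nearest is Fenby (3).
From Fenby: distances to unvisited — Dale=4, Fern=7, Maris=10, Oak=13, Larch=17. Nearest is Dale (4).
From Dale: distances to unvisited — Oak=9, Fern=11, Maris=12, Larch=14. Nearest is Oak (9).
From Oak: distances to unvisited — Fern=20, Maris=21, Larch=23. Nearest is Fern (20).
From Fern: distances to unvisited — Maris=3, Larch=15. Nearest is Maris (3).
From Maris: distances to unvisited — Larch=18. Nearest is Larch (18).
Return Larch→Quarry: 26.
Total = 6 + 3 + 4 + 9 + 20 + 3 + 18 + 26 = 89.

Total distance 89 m via the nearest-neighbour route Quarry → Cedar → Fenby → Dale → Oak → Fern → Maris → Larch → Quarry.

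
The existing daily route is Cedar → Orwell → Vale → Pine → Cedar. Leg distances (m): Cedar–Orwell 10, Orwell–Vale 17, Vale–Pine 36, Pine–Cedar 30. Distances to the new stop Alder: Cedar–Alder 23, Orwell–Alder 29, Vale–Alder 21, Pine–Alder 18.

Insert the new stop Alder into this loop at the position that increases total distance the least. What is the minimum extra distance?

+3 m — insert Alder between Vale and Pine.

Insertion cost between consecutive stops i–j is d(i,Alder) + d(Alder,j) − d(i,j):
  between Cedar and Orwell: 23 + 29 − 10 = 42
  between Orwell and Vale: 29 + 21 − 17 = 33
  between Vale and Pine: 21 + 18 − 36 = 3
  between Pine and Cedar: 18 + 23 − 30 = 11
Cheapest insertion is between Vale and Pine, adding 3.
New total = 93 + 3 = 96.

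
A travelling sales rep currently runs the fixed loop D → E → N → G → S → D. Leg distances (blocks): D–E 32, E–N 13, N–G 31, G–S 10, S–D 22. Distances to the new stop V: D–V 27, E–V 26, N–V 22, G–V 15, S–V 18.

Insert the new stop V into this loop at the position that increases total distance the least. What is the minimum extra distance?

Insertion cost between consecutive stops i–j is d(i,V) + d(V,j) − d(i,j):
  between D and E: 27 + 26 − 32 = 21
  between E and N: 26 + 22 − 13 = 35
  between N and G: 22 + 15 − 31 = 6
  between G and S: 15 + 18 − 10 = 23
  between S and D: 18 + 27 − 22 = 23
Cheapest insertion is between N and G, adding 6.
New total = 108 + 6 = 114.

Minimum extra distance: 6 blocks, inserting V between N and G.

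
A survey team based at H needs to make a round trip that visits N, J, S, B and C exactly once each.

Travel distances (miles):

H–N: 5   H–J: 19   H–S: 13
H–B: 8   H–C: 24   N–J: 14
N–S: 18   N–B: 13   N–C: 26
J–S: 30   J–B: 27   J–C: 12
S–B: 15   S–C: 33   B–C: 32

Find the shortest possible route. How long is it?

Shortest round trip = 87 miles.

With 5 stops there are 5!/2 = 60 distinct round trips (a route and its reverse cost the same).
H - N - J - S - B - C - H: 5+14+30+15+32+24 = 120
H - N - J - S - C - B - H: 5+14+30+33+32+8 = 122
H - N - J - B - S - C - H: 5+14+27+15+33+24 = 118
H - N - J - B - C - S - H: 5+14+27+32+33+13 = 124
H - N - J - C - S - B - H: 5+14+12+33+15+8 = 87
H - N - J - C - B - S - H: 5+14+12+32+15+13 = 91
H - N - S - J - B - C - H: 5+18+30+27+32+24 = 136
H - N - S - J - C - B - H: 5+18+30+12+32+8 = 105
H - N - S - B - J - C - H: 5+18+15+27+12+24 = 101
H - N - S - B - C - J - H: 5+18+15+32+12+19 = 101
H - N - S - C - J - B - H: 5+18+33+12+27+8 = 103
H - N - S - C - B - J - H: 5+18+33+32+27+19 = 134
H - N - B - J - S - C - H: 5+13+27+30+33+24 = 132
H - N - B - J - C - S - H: 5+13+27+12+33+13 = 103
… (46 more)
The minimum is 87.
One optimal route: H → N → J → C → S → B → H (or its reverse).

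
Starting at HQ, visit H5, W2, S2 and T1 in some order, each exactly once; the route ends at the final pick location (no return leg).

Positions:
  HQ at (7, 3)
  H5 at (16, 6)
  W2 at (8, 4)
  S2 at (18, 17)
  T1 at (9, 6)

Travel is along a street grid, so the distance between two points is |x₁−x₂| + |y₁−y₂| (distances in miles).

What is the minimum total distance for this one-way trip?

Shortest open route: 25 miles.

There are 4! = 24 possible orderings.
HQ - H5 - W2 - S2 - T1: 12+10+23+20 = 65
HQ - H5 - W2 - T1 - S2: 12+10+3+20 = 45
HQ - H5 - S2 - W2 - T1: 12+13+23+3 = 51
HQ - H5 - S2 - T1 - W2: 12+13+20+3 = 48
HQ - H5 - T1 - W2 - S2: 12+7+3+23 = 45
HQ - H5 - T1 - S2 - W2: 12+7+20+23 = 62
HQ - W2 - H5 - S2 - T1: 2+10+13+20 = 45
HQ - W2 - H5 - T1 - S2: 2+10+7+20 = 39
HQ - W2 - S2 - H5 - T1: 2+23+13+7 = 45
HQ - W2 - S2 - T1 - H5: 2+23+20+7 = 52
HQ - W2 - T1 - H5 - S2: 2+3+7+13 = 25
HQ - W2 - T1 - S2 - H5: 2+3+20+13 = 38
HQ - S2 - H5 - W2 - T1: 25+13+10+3 = 51
HQ - S2 - H5 - T1 - W2: 25+13+7+3 = 48
… (10 more)
The minimum is 25.
One shortest path: HQ → W2 → T1 → H5 → S2.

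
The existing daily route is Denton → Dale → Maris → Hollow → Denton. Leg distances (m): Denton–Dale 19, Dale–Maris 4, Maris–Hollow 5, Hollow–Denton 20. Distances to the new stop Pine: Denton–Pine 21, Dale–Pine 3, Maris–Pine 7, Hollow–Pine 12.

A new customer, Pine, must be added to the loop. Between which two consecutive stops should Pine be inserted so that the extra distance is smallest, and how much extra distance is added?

Adding 5 m by placing Pine on the Denton–Dale leg.

Insertion cost between consecutive stops i–j is d(i,Pine) + d(Pine,j) − d(i,j):
  between Denton and Dale: 21 + 3 − 19 = 5
  between Dale and Maris: 3 + 7 − 4 = 6
  between Maris and Hollow: 7 + 12 − 5 = 14
  between Hollow and Denton: 12 + 21 − 20 = 13
Cheapest insertion is between Denton and Dale, adding 5.
New total = 48 + 5 = 53.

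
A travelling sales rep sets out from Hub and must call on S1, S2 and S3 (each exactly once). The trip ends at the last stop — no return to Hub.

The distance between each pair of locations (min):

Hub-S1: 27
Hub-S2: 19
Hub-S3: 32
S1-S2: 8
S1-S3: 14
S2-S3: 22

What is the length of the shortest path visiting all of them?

There are 3! = 6 possible orderings.
Hub→S1→S2→S3: 27+8+22 = 57
Hub→S1→S3→S2: 27+14+22 = 63
Hub→S2→S1→S3: 19+8+14 = 41
Hub→S2→S3→S1: 19+22+14 = 55
Hub→S3→S1→S2: 32+14+8 = 54
Hub→S3→S2→S1: 32+22+8 = 62
The minimum is 41.
One shortest path: Hub → S2 → S1 → S3.

Shortest open route: 41 min.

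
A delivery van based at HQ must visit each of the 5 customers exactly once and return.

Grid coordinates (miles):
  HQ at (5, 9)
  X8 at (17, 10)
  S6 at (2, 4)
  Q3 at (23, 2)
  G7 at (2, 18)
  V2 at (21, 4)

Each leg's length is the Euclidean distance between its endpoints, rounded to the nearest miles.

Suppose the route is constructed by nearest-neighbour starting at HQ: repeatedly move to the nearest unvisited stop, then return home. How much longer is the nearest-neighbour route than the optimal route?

HQ: S6=6, G7=9, X8=12, V2=17, Q3=19 ⇒ S6
S6: G7=14, X8=16, V2=19, Q3=21 ⇒ G7
G7: X8=17, V2=24, Q3=26 ⇒ X8
X8: V2=7, Q3=10 ⇒ V2
V2: Q3=3 ⇒ Q3
NN route HQ → S6 → G7 → X8 → V2 → Q3 → HQ costs 66.
Optimal: HQ → S6 → Q3 → V2 → X8 → G7 → HQ costs 63 (by enumerating all 60 distinct tours).
Excess = 66 − 63 = 3.

The nearest-neighbour route is 3 miles longer than optimal.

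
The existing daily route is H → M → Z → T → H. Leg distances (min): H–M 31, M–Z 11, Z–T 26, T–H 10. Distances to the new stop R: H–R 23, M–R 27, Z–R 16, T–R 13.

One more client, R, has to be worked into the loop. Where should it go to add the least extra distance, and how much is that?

Insertion cost between consecutive stops i–j is d(i,R) + d(R,j) − d(i,j):
  between H and M: 23 + 27 − 31 = 19
  between M and Z: 27 + 16 − 11 = 32
  between Z and T: 16 + 13 − 26 = 3
  between T and H: 13 + 23 − 10 = 26
Cheapest insertion is between Z and T, adding 3.
New total = 78 + 3 = 81.

Adding 3 min by placing R on the Z–T leg.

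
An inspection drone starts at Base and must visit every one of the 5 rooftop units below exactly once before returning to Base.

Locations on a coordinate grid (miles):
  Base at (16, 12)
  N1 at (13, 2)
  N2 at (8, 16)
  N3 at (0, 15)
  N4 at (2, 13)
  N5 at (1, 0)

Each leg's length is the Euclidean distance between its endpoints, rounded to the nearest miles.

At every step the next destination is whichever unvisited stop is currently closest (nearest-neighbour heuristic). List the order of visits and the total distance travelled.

From Base: distances to unvisited — N2=9, N1=10, N4=14, N3=16, N5=19. Nearest is N2 (9).
From N2: distances to unvisited — N4=7, N3=8, N1=15, N5=17. Nearest is N4 (7).
From N4: distances to unvisited — N3=3, N5=13, N1=16. Nearest is N3 (3).
From N3: distances to unvisited — N5=15, N1=18. Nearest is N5 (15).
From N5: distances to unvisited — N1=12. Nearest is N1 (12).
Return N1→Base: 10.
Total = 9 + 7 + 3 + 15 + 12 + 10 = 56.

Nearest-neighbour total = 56 miles; route Base → N2 → N4 → N3 → N5 → N1 → Base.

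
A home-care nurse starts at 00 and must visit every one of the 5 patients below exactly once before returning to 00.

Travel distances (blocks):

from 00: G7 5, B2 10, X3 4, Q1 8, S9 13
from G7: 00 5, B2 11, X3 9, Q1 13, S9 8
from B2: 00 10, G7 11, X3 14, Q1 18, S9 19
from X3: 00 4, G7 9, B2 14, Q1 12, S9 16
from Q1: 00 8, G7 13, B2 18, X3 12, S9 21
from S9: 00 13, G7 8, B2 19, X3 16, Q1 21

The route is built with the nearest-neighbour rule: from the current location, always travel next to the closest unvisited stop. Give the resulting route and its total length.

66 blocks along 00 → X3 → G7 → S9 → B2 → Q1 → 00.

00 → [X3:4 / G7:5 / Q1:8 / B2:10 / S9:13] → X3 (4)
X3 → [G7:9 / Q1:12 / B2:14 / S9:16] → G7 (9)
G7 → [S9:8 / B2:11 / Q1:13] → S9 (8)
S9 → [B2:19 / Q1:21] → B2 (19)
B2 → [Q1:18] → Q1 (18)
Return Q1→00: 8.
Total = 4 + 9 + 8 + 19 + 18 + 8 = 66.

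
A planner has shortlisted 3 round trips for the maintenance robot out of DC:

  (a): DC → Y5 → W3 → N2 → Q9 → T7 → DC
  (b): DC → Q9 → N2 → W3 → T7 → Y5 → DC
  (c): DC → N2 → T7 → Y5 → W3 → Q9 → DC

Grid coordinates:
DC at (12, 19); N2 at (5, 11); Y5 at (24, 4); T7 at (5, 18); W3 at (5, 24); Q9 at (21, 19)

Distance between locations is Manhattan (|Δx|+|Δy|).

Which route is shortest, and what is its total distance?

112 — (b) is the shortest.

(a): 27 + 39 + 13 + 24 + 17 + 8 = 128
(b): 9 + 24 + 13 + 6 + 33 + 27 = 112
(c): 15 + 7 + 33 + 39 + 21 + 9 = 124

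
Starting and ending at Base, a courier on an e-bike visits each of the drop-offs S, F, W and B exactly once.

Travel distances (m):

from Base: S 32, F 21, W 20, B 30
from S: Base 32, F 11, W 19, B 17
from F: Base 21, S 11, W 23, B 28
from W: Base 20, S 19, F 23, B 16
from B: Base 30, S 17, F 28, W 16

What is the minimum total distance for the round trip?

There are 12 distinct closed tours to check (reversals are equivalent).
Base → S → F → W → B → Base: 32+11+23+16+30 = 112
Base → S → F → B → W → Base: 32+11+28+16+20 = 107
Base → S → W → F → B → Base: 32+19+23+28+30 = 132
Base → S → W → B → F → Base: 32+19+16+28+21 = 116
Base → S → B → F → W → Base: 32+17+28+23+20 = 120
Base → S → B → W → F → Base: 32+17+16+23+21 = 109
Base → F → S → W → B → Base: 21+11+19+16+30 = 97
Base → F → S → B → W → Base: 21+11+17+16+20 = 85
Base → F → W → S → B → Base: 21+23+19+17+30 = 110
Base → F → B → S → W → Base: 21+28+17+19+20 = 105
Base → W → S → F → B → Base: 20+19+11+28+30 = 108
Base → W → F → S → B → Base: 20+23+11+17+30 = 101
The minimum is 85.
One optimal route: Base → F → S → B → W → Base (or its reverse).

Minimum total distance: 85 m.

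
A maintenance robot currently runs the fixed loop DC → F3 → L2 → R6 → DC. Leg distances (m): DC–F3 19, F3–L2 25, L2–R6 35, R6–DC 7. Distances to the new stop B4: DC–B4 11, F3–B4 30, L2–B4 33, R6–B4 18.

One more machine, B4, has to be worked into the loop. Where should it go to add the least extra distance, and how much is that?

Insertion cost between consecutive stops i–j is d(i,B4) + d(B4,j) − d(i,j):
  between DC and F3: 11 + 30 − 19 = 22
  between F3 and L2: 30 + 33 − 25 = 38
  between L2 and R6: 33 + 18 − 35 = 16
  between R6 and DC: 18 + 11 − 7 = 22
Cheapest insertion is between L2 and R6, adding 16.
New total = 86 + 16 = 102.

Adding 16 m by placing B4 on the L2–R6 leg.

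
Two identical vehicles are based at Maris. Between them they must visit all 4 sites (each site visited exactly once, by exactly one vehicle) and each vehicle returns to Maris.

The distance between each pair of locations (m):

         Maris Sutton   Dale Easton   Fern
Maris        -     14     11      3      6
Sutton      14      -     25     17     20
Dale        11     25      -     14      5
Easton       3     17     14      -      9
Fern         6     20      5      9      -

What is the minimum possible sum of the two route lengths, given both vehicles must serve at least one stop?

Try each way of splitting the stops between the two vehicles (each non-empty) and, for each split, find the best tour for each vehicle:
  {Sutton} + {Dale, Easton, Fern}: 28 + 28 = 56
  {Dale} + {Sutton, Easton, Fern}: 22 + 46 = 68
  {Sutton, Dale} + {Easton, Fern}: 50 + 18 = 68
  {Easton} + {Sutton, Dale, Fern}: 6 + 50 = 56
  {Sutton, Easton} + {Dale, Fern}: 34 + 22 = 56
  {Dale, Easton} + {Sutton, Fern}: 28 + 40 = 68
  … (7 splits in total)
Best: vehicle 1 Maris → Sutton → Maris = 28; vehicle 2 Maris → Dale → Fern → Easton → Maris = 28; combined 56.

56 m — the smallest possible combined total.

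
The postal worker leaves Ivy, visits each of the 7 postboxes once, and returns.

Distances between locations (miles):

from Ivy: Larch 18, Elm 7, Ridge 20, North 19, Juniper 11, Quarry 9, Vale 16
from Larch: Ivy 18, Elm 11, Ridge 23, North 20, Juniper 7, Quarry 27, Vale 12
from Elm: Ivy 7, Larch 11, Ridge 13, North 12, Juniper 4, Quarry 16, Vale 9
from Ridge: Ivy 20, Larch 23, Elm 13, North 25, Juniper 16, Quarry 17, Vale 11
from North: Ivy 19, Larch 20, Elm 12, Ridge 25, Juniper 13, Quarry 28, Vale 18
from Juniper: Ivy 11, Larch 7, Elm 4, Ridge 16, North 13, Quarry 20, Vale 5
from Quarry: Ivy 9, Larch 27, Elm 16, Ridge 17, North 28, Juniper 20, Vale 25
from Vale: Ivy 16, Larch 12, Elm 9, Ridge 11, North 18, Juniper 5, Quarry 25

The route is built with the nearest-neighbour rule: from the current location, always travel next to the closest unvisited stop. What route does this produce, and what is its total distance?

Ivy → [Elm:7 / Quarry:9 / Juniper:11 / Vale:16 / Larch:18 / North:19 / Ridge:20] → Elm (7)
Elm → [Juniper:4 / Vale:9 / Larch:11 / North:12 / Ridge:13 / Quarry:16] → Juniper (4)
Juniper → [Vale:5 / Larch:7 / North:13 / Ridge:16 / Quarry:20] → Vale (5)
Vale → [Ridge:11 / Larch:12 / North:18 / Quarry:25] → Ridge (11)
Ridge → [Quarry:17 / Larch:23 / North:25] → Quarry (17)
Quarry → [Larch:27 / North:28] → Larch (27)
Larch → [North:20] → North (20)
Return North→Ivy: 19.
Total = 7 + 4 + 5 + 11 + 17 + 27 + 20 + 19 = 110.

Nearest-neighbour total = 110 miles; route Ivy → Elm → Juniper → Vale → Ridge → Quarry → Larch → North → Ivy.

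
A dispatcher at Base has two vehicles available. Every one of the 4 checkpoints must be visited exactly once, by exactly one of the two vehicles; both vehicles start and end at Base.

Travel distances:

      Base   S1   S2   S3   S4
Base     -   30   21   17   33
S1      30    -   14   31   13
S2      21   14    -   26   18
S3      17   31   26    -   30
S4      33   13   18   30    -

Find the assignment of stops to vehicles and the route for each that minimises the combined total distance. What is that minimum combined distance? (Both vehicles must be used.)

Minimum combined distance: 115.

There are 2^3 − 1 = 7 ways to divide the 4 stops into two non-empty groups. For each, the best each vehicle can do is its own shortest tour through its group:
  {S1} + {S2, S3, S4}: 60 + 86 = 146
  {S2} + {S1, S3, S4}: 42 + 90 = 132
  {S1, S2} + {S3, S4}: 65 + 80 = 145
  {S3} + {S1, S2, S4}: 34 + 81 = 115
  {S1, S3} + {S2, S4}: 78 + 72 = 150
  {S2, S3} + {S1, S4}: 64 + 76 = 140
  … (7 splits in total)
Best: vehicle 1 Base → S3 → Base = 34; vehicle 2 Base → S2 → S1 → S4 → Base = 81; combined 115.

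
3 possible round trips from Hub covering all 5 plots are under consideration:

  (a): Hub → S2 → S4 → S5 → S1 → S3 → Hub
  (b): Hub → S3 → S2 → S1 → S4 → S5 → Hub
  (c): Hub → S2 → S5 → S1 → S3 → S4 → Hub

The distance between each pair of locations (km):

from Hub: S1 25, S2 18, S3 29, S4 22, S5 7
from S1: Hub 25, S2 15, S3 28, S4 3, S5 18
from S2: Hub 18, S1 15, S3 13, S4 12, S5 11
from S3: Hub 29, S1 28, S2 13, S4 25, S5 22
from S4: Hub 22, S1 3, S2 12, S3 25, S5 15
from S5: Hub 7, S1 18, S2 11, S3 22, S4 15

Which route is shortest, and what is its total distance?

Shortest is (b), total 82 km.

(a): 18 + 12 + 15 + 18 + 28 + 29 = 120
(b): 29 + 13 + 15 + 3 + 15 + 7 = 82
(c): 18 + 11 + 18 + 28 + 25 + 22 = 122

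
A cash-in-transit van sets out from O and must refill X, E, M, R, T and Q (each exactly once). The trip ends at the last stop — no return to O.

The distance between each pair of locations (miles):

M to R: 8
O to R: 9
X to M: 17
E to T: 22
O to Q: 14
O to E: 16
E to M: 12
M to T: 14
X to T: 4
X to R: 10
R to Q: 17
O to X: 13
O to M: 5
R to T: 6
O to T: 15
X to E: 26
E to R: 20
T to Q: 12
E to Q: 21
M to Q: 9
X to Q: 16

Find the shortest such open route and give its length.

There are 6! = 720 possible orderings.
O - X - E - M - R - T - Q: 13+26+12+8+6+12 = 77
O - X - E - M - R - Q - T: 13+26+12+8+17+12 = 88
O - X - E - M - T - R - Q: 13+26+12+14+6+17 = 88
O - X - E - M - T - Q - R: 13+26+12+14+12+17 = 94
O - X - E - M - Q - R - T: 13+26+12+9+17+6 = 83
O - X - E - M - Q - T - R: 13+26+12+9+12+6 = 78
O - X - E - R - M - T - Q: 13+26+20+8+14+12 = 93
O - X - E - R - M - Q - T: 13+26+20+8+9+12 = 88
… (712 more)
O - R - X - T - Q - M - E: 9+10+4+12+9+12 = 56  ← best
The minimum is 56.
One shortest path: O → R → X → T → Q → M → E.

Minimum one-way distance = 56 miles.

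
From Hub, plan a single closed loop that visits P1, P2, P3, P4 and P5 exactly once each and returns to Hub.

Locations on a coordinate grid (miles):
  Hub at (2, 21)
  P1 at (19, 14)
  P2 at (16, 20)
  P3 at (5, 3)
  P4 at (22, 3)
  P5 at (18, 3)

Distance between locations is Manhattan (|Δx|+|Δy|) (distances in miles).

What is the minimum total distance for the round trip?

Minimum total distance: 76 miles.

Hub→P1→P2→P3→P4→P5→Hub: 24+9+28+17+4+34 = 116
Hub→P1→P2→P3→P5→P4→Hub: 24+9+28+13+4+38 = 116
Hub→P1→P2→P4→P3→P5→Hub: 24+9+23+17+13+34 = 120
Hub→P1→P2→P4→P5→P3→Hub: 24+9+23+4+13+21 = 94
Hub→P1→P2→P5→P3→P4→Hub: 24+9+19+13+17+38 = 120
Hub→P1→P2→P5→P4→P3→Hub: 24+9+19+4+17+21 = 94
Hub→P1→P3→P2→P4→P5→Hub: 24+25+28+23+4+34 = 138
Hub→P1→P3→P2→P5→P4→Hub: 24+25+28+19+4+38 = 138
Hub→P1→P3→P4→P2→P5→Hub: 24+25+17+23+19+34 = 142
Hub→P1→P3→P4→P5→P2→Hub: 24+25+17+4+19+15 = 104
Hub→P1→P3→P5→P2→P4→Hub: 24+25+13+19+23+38 = 142
Hub→P1→P3→P5→P4→P2→Hub: 24+25+13+4+23+15 = 104
Hub→P1→P4→P2→P3→P5→Hub: 24+14+23+28+13+34 = 136
Hub→P1→P4→P2→P5→P3→Hub: 24+14+23+19+13+21 = 114
… (46 more)
Hub→P2→P1→P4→P5→P3→Hub: 15+9+14+4+13+21 = 76  ← best
The minimum is 76.
One optimal route: Hub → P2 → P1 → P4 → P5 → P3 → Hub (or its reverse).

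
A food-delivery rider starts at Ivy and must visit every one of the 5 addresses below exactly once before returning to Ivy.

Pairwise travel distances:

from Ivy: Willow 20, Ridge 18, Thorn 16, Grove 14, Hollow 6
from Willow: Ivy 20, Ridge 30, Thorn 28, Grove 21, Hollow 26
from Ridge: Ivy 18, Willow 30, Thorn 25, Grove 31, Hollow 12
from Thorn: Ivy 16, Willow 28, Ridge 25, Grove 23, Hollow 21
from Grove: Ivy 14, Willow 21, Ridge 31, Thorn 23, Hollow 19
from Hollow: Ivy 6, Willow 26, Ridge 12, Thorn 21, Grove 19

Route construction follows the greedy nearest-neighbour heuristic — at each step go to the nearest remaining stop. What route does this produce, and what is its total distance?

From Ivy: distances to unvisited — Hollow=6, Grove=14, Thorn=16, Ridge=18, Willow=20. Nearest is Hollow (6).
From Hollow: distances to unvisited — Ridge=12, Grove=19, Thorn=21, Willow=26. Nearest is Ridge (12).
From Ridge: distances to unvisited — Thorn=25, Willow=30, Grove=31. Nearest is Thorn (25).
From Thorn: distances to unvisited — Grove=23, Willow=28. Nearest is Grove (23).
From Grove: distances to unvisited — Willow=21. Nearest is Willow (21).
Return Willow→Ivy: 20.
Total = 6 + 12 + 25 + 23 + 21 + 20 = 107.

107 along Ivy → Hollow → Ridge → Thorn → Grove → Willow → Ivy.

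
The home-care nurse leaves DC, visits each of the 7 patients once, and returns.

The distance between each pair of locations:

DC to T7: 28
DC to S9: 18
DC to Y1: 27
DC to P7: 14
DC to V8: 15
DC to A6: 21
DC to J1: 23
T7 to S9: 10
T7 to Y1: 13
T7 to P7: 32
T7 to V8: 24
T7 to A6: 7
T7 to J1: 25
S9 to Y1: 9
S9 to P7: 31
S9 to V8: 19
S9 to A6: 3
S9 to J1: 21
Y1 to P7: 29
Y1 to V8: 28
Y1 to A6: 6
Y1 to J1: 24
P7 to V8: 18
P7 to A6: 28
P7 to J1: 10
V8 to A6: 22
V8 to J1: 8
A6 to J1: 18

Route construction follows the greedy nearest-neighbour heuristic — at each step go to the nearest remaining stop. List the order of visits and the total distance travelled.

Total distance 101 via the nearest-neighbour route DC → P7 → J1 → V8 → S9 → A6 → Y1 → T7 → DC.

At DC the remaining stops are P7 14, V8 15, S9 18, A6 21, J1 23, Y1 27, T7 28; go to P7.
At P7 the remaining stops are J1 10, V8 18, A6 28, Y1 29, S9 31, T7 32; go to J1.
At J1 the remaining stops are V8 8, A6 18, S9 21, Y1 24, T7 25; go to V8.
At V8 the remaining stops are S9 19, A6 22, T7 24, Y1 28; go to S9.
At S9 the remaining stops are A6 3, Y1 9, T7 10; go to A6.
At A6 the remaining stops are Y1 6, T7 7; go to Y1.
At Y1 the remaining stops are T7 13; go to T7.
Return T7→DC: 28.
Total = 14 + 10 + 8 + 19 + 3 + 6 + 13 + 28 = 101.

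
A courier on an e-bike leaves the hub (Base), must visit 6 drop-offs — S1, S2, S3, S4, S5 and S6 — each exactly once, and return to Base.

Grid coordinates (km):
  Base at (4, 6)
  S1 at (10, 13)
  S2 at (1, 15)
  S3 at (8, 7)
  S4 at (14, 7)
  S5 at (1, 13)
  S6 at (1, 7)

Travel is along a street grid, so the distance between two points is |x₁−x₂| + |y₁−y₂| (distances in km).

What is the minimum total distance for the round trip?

Minimum total distance: 44 km.

Base-S1-S2-S3-S4-S5-S6-Base: 13+11+15+6+19+6+4 = 74
Base-S1-S2-S3-S4-S6-S5-Base: 13+11+15+6+13+6+10 = 74
Base-S1-S2-S3-S5-S4-S6-Base: 13+11+15+13+19+13+4 = 88
Base-S1-S2-S3-S5-S6-S4-Base: 13+11+15+13+6+13+11 = 82
Base-S1-S2-S3-S6-S4-S5-Base: 13+11+15+7+13+19+10 = 88
Base-S1-S2-S3-S6-S5-S4-Base: 13+11+15+7+6+19+11 = 82
Base-S1-S2-S4-S3-S5-S6-Base: 13+11+21+6+13+6+4 = 74
Base-S1-S2-S4-S3-S6-S5-Base: 13+11+21+6+7+6+10 = 74
… (352 more)
Base-S3-S4-S1-S2-S5-S6-Base: 5+6+10+11+2+6+4 = 44  ← best
The minimum is 44.
One optimal route: Base → S3 → S4 → S1 → S2 → S5 → S6 → Base (or its reverse).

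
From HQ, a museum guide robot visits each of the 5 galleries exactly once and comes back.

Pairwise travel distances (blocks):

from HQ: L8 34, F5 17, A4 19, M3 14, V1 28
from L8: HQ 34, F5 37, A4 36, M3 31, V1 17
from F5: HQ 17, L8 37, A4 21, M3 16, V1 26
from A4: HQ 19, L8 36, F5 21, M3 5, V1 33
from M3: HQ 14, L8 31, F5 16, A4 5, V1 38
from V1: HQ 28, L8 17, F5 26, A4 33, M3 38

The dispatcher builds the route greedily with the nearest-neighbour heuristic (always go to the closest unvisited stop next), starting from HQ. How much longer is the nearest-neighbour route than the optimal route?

From HQ: M3=14, F5=17, A4=19, V1=28, L8=34 → choose M3 (14).
From M3: A4=5, F5=16, L8=31, V1=38 → choose A4 (5).
From A4: F5=21, V1=33, L8=36 → choose F5 (21).
From F5: V1=26, L8=37 → choose V1 (26).
From V1: L8=17 → choose L8 (17).
NN route HQ → M3 → A4 → F5 → V1 → L8 → HQ costs 117.
Optimal: HQ → F5 → V1 → L8 → A4 → M3 → HQ costs 115 (by enumerating all 60 distinct tours).
Excess = 117 − 115 = 2.

2 blocks longer than the optimal tour.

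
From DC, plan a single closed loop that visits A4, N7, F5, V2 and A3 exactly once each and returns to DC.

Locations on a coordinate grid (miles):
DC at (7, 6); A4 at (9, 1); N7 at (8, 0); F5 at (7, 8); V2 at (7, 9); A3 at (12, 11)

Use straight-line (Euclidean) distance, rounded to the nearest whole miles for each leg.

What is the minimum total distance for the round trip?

25 miles — the shortest possible round trip.

With 5 stops there are 5!/2 = 60 distinct round trips (a route and its reverse cost the same).
DC - A4 - N7 - F5 - V2 - A3 - DC: 5+1+8+1+5+7 = 27
DC - A4 - N7 - F5 - A3 - V2 - DC: 5+1+8+6+5+3 = 28
DC - A4 - N7 - V2 - F5 - A3 - DC: 5+1+9+1+6+7 = 29
DC - A4 - N7 - V2 - A3 - F5 - DC: 5+1+9+5+6+2 = 28
DC - A4 - N7 - A3 - F5 - V2 - DC: 5+1+12+6+1+3 = 28
DC - A4 - N7 - A3 - V2 - F5 - DC: 5+1+12+5+1+2 = 26
DC - A4 - F5 - N7 - V2 - A3 - DC: 5+7+8+9+5+7 = 41
DC - A4 - F5 - N7 - A3 - V2 - DC: 5+7+8+12+5+3 = 40
DC - A4 - F5 - V2 - N7 - A3 - DC: 5+7+1+9+12+7 = 41
DC - A4 - F5 - V2 - A3 - N7 - DC: 5+7+1+5+12+6 = 36
DC - A4 - F5 - A3 - N7 - V2 - DC: 5+7+6+12+9+3 = 42
DC - A4 - F5 - A3 - V2 - N7 - DC: 5+7+6+5+9+6 = 38
DC - A4 - V2 - N7 - F5 - A3 - DC: 5+8+9+8+6+7 = 43
DC - A4 - V2 - N7 - A3 - F5 - DC: 5+8+9+12+6+2 = 42
… (46 more)
DC - N7 - A4 - A3 - V2 - F5 - DC: 6+1+10+5+1+2 = 25  ← best
The minimum is 25.
One optimal route: DC → N7 → A4 → A3 → V2 → F5 → DC (or its reverse).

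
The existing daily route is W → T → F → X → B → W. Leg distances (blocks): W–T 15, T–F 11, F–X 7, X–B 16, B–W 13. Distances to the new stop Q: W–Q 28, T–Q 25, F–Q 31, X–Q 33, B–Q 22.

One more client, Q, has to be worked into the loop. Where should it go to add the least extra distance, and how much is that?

Adding 37 blocks by placing Q on the B–W leg.

Insertion cost between consecutive stops i–j is d(i,Q) + d(Q,j) − d(i,j):
  between W and T: 28 + 25 − 15 = 38
  between T and F: 25 + 31 − 11 = 45
  between F and X: 31 + 33 − 7 = 57
  between X and B: 33 + 22 − 16 = 39
  between B and W: 22 + 28 − 13 = 37
Cheapest insertion is between B and W, adding 37.
New total = 62 + 37 = 99.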